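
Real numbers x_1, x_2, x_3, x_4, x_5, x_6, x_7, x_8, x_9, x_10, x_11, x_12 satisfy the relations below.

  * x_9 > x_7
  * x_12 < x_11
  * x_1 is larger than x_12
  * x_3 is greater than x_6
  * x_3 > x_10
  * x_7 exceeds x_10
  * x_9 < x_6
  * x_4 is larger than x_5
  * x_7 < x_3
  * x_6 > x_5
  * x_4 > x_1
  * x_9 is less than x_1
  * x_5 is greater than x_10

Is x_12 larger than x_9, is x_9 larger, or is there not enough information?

Following every chain through x_12: above x_12 we get x_1, x_11, x_4.
x_9 is not reached, and no chain runs the other way from x_9 to x_12.
So the given relations leave the order of x_12 and x_9 undetermined.

undetermined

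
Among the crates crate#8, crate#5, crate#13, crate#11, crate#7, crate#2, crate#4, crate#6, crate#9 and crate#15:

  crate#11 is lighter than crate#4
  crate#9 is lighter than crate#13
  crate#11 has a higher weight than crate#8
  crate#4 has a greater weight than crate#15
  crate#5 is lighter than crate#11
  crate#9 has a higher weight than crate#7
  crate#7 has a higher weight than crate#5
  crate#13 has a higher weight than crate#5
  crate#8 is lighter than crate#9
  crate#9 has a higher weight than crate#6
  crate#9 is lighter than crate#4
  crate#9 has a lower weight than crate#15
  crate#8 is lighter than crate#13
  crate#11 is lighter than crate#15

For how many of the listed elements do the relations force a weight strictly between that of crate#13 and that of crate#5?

Chaining upward from crate#5 reaches: crate#7, crate#9, crate#11, crate#15, crate#4.
Chaining downward from crate#13 reaches: crate#8, crate#6, crate#7, crate#9.
Strictly between crate#5 and crate#13 are those in both lists: crate#7, crate#9 — 2 elements.

2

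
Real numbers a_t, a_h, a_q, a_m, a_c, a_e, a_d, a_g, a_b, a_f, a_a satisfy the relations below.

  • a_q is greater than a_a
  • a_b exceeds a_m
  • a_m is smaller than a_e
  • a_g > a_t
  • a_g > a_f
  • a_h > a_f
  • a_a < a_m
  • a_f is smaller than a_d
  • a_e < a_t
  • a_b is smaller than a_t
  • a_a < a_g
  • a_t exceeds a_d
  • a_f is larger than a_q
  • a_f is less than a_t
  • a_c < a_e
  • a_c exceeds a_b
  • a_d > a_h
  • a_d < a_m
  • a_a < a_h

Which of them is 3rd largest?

a_e

Chaining the given pairs: a_a < a_q < a_f < a_h < a_d < a_m < a_b < a_c < a_e < a_t < a_g.
The 3rd largest is a_e.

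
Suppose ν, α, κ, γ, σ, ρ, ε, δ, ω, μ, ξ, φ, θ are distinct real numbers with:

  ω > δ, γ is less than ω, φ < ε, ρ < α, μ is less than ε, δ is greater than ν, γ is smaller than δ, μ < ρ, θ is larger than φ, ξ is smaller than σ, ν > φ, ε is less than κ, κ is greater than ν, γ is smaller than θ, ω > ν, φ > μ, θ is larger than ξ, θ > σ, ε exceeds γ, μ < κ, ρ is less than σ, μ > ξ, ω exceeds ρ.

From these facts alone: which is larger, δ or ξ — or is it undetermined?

δ

ξ < μ < φ < ν < δ, by transitivity through μ, φ, ν.
So δ is larger.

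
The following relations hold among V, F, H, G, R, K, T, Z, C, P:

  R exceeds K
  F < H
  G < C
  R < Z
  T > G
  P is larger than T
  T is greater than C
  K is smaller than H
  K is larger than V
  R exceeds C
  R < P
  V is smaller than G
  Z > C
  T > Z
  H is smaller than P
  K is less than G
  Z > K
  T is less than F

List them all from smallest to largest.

V < K < G < C < R < Z < T < F < H < P

The consecutive links are each given: V < K; K < G; G < C; C < R; R < Z; Z < T; T < F; F < H; H < P.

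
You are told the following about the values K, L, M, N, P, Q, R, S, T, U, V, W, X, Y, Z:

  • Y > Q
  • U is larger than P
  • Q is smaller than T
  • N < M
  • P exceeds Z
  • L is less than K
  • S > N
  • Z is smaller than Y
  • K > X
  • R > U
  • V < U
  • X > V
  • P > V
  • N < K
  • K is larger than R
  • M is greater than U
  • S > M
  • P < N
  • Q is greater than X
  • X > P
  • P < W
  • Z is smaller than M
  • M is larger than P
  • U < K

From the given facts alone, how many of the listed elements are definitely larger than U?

Directly above U: M, R, K.
One step further: S (4 so far).
No other element is forced above U by the given relations, so the count is 4.

4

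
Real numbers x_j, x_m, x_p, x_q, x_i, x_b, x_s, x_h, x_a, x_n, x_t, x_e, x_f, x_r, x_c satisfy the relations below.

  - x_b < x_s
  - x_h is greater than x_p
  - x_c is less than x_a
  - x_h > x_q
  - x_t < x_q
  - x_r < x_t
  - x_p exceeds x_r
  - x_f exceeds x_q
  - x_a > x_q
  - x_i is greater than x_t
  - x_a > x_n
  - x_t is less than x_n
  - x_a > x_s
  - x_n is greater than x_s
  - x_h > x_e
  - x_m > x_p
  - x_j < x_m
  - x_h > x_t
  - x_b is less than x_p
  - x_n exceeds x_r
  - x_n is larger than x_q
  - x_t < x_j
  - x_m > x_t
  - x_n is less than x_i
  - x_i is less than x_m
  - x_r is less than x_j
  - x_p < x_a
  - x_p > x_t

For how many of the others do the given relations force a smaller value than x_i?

6

The elements the relations force below x_i are x_b, x_r, x_s, x_t, x_q, x_n — no chain reaches any other.
That is 6.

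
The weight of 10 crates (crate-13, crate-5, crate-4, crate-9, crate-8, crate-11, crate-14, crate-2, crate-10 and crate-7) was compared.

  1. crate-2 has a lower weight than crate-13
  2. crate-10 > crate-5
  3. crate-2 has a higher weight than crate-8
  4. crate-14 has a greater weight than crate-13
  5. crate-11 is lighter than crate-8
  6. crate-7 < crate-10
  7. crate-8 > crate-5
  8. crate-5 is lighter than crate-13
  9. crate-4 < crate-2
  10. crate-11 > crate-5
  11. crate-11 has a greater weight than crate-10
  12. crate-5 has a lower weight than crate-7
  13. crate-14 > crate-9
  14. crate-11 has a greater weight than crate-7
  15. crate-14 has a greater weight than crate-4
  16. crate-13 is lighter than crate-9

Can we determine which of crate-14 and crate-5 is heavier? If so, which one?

crate-14

The relevant relations are crate-5 < crate-7; crate-7 < crate-10; crate-10 < crate-11; crate-11 < crate-8; crate-8 < crate-2; crate-2 < crate-13; crate-13 < crate-9; crate-9 < crate-14.
Together: crate-5 < crate-7 < crate-10 < crate-11 < crate-8 < crate-2 < crate-13 < crate-9 < crate-14.
So crate-14 is heavier.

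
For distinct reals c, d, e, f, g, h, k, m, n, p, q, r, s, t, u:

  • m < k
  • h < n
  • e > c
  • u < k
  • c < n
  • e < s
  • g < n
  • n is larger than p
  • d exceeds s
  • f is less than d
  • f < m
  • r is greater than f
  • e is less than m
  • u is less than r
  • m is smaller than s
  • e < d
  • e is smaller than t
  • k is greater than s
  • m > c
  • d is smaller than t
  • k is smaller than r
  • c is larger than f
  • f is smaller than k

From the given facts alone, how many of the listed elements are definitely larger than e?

6

From e the given relations immediately reach m, s, d, t.
From those, k — 5 in total.
From those, r — 6 in total.
No other element is forced above e by the given relations, so the count is 6.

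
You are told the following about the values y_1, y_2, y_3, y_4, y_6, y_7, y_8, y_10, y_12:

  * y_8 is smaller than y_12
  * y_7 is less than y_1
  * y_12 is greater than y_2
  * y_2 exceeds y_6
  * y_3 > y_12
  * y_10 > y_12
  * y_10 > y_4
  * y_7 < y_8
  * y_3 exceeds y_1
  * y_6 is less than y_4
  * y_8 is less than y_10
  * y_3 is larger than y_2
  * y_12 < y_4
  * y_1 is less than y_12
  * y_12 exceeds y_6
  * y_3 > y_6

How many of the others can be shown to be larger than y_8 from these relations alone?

4

The elements the relations force above y_8 are y_12, y_4, y_3, y_10 — no chain reaches any other.
That is 4.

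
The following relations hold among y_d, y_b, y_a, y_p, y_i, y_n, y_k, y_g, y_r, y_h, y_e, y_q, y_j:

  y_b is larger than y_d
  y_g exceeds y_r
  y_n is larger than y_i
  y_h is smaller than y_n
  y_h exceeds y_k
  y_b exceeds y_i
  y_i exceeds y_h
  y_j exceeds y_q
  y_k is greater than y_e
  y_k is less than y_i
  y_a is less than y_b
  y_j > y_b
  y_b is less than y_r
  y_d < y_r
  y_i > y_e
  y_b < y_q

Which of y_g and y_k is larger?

Following the relations from y_k: y_k < y_h < y_i < y_b < y_r < y_g.
So y_k < y_g; y_g is the larger of the two.

y_g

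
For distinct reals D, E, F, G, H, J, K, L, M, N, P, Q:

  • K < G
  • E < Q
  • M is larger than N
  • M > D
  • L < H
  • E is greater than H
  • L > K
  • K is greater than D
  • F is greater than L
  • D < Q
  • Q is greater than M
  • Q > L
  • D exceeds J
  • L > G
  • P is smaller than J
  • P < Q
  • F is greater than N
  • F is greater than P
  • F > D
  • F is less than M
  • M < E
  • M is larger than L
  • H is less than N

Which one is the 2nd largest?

Chaining the given pairs: P < J < D < K < G < L < H < N < F < M < E < Q.
The 2nd largest is E.

E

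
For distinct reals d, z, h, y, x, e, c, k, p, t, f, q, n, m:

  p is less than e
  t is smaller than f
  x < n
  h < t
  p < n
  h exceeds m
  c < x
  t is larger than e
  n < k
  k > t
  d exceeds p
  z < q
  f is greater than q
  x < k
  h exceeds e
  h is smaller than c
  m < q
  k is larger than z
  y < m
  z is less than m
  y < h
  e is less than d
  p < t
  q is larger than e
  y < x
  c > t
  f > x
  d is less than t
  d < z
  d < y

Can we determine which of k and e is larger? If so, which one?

Following the relations from e: e < d < z < m < h < t < c < x < n < k.
So k is larger.

k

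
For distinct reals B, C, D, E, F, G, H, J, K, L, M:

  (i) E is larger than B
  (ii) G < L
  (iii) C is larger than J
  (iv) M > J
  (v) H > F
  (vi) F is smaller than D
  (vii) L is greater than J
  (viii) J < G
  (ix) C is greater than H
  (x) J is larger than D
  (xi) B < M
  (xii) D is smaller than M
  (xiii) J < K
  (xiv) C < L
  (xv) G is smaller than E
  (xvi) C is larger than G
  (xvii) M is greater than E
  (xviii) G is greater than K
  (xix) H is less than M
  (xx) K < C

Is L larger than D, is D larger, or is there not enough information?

L

Link the given pairs in sequence: D < J; J < G; G < C; C < L.
Together: D < J < G < C < L.
So L is larger.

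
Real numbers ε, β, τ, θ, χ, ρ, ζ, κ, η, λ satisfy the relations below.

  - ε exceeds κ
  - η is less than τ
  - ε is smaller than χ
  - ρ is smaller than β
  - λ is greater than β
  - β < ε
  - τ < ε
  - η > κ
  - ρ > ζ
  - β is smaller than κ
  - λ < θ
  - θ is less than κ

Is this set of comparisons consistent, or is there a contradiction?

consistent

Every relation is compatible with ζ < ρ < β < λ < θ < κ < η < τ < ε < χ; the set is consistent.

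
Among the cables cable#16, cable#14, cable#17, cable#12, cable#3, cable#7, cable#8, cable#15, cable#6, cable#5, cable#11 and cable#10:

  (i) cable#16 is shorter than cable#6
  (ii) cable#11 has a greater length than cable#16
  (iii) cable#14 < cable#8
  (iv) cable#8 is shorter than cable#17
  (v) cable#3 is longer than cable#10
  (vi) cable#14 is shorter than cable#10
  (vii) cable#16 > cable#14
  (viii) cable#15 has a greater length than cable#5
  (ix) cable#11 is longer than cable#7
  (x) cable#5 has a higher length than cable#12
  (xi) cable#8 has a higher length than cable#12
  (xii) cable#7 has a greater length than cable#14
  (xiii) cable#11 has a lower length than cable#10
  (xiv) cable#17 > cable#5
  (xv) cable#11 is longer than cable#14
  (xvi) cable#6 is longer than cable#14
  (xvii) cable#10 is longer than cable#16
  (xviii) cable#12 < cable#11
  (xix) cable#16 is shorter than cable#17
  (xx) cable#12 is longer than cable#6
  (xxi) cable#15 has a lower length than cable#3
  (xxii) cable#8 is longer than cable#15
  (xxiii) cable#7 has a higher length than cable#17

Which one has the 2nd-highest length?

cable#10

Piecing the relations together gives one ordering: cable#14 < cable#16 < cable#6 < cable#12 < cable#5 < cable#15 < cable#8 < cable#17 < cable#7 < cable#11 < cable#10 < cable#3.
The 2nd largest is cable#10.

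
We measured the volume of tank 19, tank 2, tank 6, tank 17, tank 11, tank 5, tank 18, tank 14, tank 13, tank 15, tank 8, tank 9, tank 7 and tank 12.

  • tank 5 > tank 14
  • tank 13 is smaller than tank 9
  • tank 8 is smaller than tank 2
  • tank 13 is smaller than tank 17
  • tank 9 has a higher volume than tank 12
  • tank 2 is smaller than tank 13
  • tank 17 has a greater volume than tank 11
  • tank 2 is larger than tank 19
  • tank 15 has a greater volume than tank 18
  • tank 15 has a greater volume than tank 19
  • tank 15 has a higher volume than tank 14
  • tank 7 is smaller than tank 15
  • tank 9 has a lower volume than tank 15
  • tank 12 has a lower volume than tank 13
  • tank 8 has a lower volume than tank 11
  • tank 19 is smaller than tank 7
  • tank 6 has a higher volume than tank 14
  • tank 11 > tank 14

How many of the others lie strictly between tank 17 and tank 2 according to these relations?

The relations place tank 2 below tank 17. An element lies strictly between them when it is forced above tank 2 and also forced below tank 17.
Above tank 2: {tank 13, tank 9, tank 15}. Below tank 17: {tank 19, tank 14, tank 8, tank 12, tank 11, tank 13}.
Intersection: {tank 13} — 1.

1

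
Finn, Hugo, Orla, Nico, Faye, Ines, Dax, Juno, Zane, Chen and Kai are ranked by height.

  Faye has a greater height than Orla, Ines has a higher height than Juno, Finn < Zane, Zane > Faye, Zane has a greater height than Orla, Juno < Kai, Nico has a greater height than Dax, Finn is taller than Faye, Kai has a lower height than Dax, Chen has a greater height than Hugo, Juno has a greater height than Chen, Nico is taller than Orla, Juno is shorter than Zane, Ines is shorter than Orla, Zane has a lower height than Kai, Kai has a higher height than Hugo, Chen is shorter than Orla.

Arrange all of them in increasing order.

Hugo < Chen < Juno < Ines < Orla < Faye < Finn < Zane < Kai < Dax < Nico

Nothing is placed below Hugo, so it is least; from there Hugo < Chen; Chen < Juno; Juno < Ines; Ines < Orla; Orla < Faye; Faye < Finn; Finn < Zane; Zane < Kai; Kai < Dax; Dax < Nico, each given directly.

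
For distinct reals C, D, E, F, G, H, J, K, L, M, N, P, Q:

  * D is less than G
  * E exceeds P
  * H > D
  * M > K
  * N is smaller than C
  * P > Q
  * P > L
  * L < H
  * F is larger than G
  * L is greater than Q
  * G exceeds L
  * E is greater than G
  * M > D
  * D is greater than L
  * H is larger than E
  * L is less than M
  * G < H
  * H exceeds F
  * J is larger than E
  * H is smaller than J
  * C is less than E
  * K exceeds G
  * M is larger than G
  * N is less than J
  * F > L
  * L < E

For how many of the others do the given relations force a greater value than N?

4

Directly above N: C, J.
One step further: E (3 so far).
One step further: H (4 so far).
Nothing else is reachable above N; 4 in all.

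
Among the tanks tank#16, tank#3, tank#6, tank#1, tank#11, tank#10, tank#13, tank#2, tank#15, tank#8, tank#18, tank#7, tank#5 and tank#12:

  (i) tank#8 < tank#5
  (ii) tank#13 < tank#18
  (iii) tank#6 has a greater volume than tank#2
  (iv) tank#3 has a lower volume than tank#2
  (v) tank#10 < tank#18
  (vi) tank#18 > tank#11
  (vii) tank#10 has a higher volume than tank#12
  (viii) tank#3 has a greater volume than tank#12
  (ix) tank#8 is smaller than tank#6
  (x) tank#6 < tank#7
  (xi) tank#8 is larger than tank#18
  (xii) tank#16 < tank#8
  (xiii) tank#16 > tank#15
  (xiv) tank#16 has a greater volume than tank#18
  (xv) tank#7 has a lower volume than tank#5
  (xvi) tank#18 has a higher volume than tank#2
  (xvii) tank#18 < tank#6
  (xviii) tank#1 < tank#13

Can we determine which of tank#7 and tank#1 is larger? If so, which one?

tank#1 < tank#13 and tank#13 < tank#18 give tank#1 < tank#18.
With tank#18 < tank#16: tank#1 < tank#13 < tank#18 < tank#16.
Then tank#16 < tank#8 extends the chain to tank#8.
Then tank#8 < tank#6 extends the chain to tank#6.
Then tank#6 < tank#7 extends the chain to tank#7.
So tank#7 is larger.

tank#7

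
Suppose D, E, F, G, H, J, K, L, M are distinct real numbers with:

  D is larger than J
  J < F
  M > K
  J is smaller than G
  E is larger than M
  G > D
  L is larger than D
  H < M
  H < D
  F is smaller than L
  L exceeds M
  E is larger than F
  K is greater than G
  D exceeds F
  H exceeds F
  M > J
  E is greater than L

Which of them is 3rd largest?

Chaining the given pairs: J < F < H < D < G < K < M < L < E.
The 3rd largest is M.

M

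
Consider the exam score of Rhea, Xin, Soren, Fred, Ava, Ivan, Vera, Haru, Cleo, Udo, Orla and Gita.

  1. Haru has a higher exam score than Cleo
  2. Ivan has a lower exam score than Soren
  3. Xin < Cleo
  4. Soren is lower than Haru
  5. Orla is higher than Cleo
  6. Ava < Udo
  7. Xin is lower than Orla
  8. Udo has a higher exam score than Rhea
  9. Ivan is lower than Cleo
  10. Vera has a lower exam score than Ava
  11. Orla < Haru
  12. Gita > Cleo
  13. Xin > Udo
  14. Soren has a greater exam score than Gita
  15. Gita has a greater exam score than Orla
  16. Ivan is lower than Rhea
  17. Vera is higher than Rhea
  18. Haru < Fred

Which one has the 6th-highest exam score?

Cleo

Chaining the given pairs: Ivan < Rhea < Vera < Ava < Udo < Xin < Cleo < Orla < Gita < Soren < Haru < Fred.
Counting 6 from the largest end gives Cleo.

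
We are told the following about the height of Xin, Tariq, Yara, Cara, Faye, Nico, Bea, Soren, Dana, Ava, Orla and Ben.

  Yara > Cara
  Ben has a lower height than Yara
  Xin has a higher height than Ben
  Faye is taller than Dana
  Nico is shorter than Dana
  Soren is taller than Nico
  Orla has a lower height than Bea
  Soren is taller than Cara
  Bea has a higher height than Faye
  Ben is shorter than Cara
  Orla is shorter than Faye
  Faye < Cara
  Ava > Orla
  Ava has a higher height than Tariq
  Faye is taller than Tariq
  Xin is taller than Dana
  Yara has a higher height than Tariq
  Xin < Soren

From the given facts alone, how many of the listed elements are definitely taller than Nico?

7

The elements the relations force above Nico are Dana, Xin, Faye, Cara, Yara, Soren, Bea — no chain reaches any other.
That is 7.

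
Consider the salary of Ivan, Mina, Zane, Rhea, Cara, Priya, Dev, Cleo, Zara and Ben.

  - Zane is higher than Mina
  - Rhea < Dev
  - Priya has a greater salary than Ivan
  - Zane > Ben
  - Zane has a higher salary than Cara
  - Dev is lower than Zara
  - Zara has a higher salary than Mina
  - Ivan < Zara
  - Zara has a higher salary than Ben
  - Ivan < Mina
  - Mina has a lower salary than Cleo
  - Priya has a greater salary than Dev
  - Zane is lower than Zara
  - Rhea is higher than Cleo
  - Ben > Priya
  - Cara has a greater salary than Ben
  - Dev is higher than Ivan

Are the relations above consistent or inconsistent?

consistent

Every relation is compatible with Ivan < Mina < Cleo < Rhea < Dev < Priya < Ben < Cara < Zane < Zara; the set is consistent.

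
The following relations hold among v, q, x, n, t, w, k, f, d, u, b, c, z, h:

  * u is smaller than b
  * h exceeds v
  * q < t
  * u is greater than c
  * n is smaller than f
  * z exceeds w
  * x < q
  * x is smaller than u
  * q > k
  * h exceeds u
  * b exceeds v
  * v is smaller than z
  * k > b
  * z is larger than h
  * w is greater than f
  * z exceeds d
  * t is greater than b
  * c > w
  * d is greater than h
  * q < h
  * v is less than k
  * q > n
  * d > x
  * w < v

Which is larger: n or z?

n < f and f < w give n < w.
Then w < c extends the chain to c.
Then c < u extends the chain to u.
Then u < b extends the chain to b.
With b < k: n < f < w < c < u < b < k.
Then k < q extends the chain to q.
With q < h: n < f < w < c < u < b < k < q < h.
With h < d: n < f < w < c < u < b < k < q < h < d.
Then d < z extends the chain to z.
So n < z; z is the larger of the two.

z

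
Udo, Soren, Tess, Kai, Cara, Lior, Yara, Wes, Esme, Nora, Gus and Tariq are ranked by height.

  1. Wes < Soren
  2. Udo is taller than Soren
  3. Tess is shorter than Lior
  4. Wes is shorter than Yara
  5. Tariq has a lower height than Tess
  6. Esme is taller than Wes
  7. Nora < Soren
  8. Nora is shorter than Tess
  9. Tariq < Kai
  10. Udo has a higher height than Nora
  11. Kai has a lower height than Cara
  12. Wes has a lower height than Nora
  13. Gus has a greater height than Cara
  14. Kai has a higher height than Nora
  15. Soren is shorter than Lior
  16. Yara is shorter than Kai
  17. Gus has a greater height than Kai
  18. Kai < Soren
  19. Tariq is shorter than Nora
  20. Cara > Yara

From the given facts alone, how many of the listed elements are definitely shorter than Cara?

5

The elements the relations force below Cara are Wes, Yara, Tariq, Nora, Kai — no chain reaches any other.
That is 5.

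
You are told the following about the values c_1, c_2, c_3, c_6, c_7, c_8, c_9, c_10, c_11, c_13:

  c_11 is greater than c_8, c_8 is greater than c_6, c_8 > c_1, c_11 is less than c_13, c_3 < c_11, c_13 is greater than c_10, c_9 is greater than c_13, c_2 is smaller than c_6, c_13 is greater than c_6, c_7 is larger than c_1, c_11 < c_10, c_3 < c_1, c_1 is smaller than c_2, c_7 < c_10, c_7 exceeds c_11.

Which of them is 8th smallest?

c_10

Piecing the relations together gives one ordering: c_3 < c_1 < c_2 < c_6 < c_8 < c_11 < c_7 < c_10 < c_13 < c_9.
Counting 8 from the smallest end gives c_10.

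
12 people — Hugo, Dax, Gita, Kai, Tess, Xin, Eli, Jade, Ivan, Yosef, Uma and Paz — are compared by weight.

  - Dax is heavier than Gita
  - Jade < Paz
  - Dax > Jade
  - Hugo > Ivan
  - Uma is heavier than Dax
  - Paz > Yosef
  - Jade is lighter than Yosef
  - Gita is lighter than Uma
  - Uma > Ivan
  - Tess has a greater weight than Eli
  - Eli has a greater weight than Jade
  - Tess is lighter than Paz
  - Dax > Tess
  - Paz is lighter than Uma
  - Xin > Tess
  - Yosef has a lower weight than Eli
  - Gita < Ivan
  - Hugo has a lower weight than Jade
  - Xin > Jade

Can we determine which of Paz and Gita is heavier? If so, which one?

Gita < Ivan and Ivan < Hugo give Gita < Hugo.
Then Hugo < Jade extends the chain to Jade.
Then Jade < Yosef extends the chain to Yosef.
With Yosef < Eli: Gita < Ivan < Hugo < Jade < Yosef < Eli.
With Eli < Tess: Gita < Ivan < Hugo < Jade < Yosef < Eli < Tess.
Then Tess < Paz extends the chain to Paz.
So Paz is heavier.

Paz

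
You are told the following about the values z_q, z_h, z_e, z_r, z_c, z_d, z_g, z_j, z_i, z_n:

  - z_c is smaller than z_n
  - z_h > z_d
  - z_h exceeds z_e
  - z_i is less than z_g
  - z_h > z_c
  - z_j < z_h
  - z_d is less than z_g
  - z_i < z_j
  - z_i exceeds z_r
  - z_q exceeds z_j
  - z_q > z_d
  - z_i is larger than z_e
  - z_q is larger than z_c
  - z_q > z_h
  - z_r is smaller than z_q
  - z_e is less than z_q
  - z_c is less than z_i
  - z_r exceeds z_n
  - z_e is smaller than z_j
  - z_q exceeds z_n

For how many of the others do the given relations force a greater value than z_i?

4

The elements the relations force above z_i are z_j, z_g, z_h, z_q — no chain reaches any other.
That is 4.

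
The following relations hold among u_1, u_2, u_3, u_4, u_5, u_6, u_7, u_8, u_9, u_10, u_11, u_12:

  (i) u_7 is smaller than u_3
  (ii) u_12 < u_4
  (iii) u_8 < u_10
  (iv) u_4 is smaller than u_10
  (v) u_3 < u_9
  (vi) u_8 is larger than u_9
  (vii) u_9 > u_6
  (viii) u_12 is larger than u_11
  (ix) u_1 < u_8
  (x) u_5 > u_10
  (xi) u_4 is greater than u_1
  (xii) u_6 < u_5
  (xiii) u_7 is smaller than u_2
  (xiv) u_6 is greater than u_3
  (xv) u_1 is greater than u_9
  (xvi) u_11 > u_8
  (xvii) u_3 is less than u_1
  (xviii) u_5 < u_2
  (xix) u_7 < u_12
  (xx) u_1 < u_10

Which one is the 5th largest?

Chaining the given pairs: u_7 < u_3 < u_6 < u_9 < u_1 < u_8 < u_11 < u_12 < u_4 < u_10 < u_5 < u_2.
Counting 5 from the largest end gives u_12.

u_12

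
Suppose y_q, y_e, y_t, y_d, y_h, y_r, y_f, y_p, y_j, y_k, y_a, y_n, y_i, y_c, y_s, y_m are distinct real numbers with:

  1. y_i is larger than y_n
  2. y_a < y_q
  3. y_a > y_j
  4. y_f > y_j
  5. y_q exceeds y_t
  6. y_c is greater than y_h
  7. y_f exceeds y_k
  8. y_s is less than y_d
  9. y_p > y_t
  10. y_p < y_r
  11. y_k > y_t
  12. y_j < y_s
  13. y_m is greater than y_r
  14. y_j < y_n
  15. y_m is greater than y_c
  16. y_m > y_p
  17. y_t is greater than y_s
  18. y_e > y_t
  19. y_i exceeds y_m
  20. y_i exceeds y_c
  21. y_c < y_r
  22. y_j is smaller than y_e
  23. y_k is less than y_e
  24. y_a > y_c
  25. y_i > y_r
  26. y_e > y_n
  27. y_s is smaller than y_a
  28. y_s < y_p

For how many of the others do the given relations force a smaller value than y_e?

From y_e the given relations immediately reach y_j, y_t, y_k, y_n.
From those, y_s — 5 in total.
No other element is forced below y_e by the given relations, so the count is 5.

5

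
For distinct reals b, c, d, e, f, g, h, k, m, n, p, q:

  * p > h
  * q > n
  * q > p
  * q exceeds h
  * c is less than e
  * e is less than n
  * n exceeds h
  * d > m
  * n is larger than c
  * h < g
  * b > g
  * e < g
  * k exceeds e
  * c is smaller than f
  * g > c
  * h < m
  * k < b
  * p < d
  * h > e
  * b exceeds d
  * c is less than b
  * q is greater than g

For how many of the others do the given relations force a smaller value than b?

Directly below b: c, k, d, g.
One step further: e, h, p, m (8 so far).
No other element is forced below b by the given relations, so the count is 8.

8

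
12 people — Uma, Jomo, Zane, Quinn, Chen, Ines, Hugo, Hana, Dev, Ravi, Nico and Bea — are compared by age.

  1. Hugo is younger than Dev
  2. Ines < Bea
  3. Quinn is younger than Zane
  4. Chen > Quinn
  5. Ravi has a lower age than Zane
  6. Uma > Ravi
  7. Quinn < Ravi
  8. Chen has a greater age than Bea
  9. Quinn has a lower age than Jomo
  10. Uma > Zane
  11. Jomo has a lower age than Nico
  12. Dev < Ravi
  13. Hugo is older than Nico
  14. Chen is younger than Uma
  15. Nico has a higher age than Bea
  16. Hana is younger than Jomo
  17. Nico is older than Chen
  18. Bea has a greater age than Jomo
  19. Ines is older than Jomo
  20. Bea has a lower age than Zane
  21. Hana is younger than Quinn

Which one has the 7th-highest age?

Piecing the relations together gives one ordering: Hana < Quinn < Jomo < Ines < Bea < Chen < Nico < Hugo < Dev < Ravi < Zane < Uma.
Counting 7 from the largest end gives Chen.

Chen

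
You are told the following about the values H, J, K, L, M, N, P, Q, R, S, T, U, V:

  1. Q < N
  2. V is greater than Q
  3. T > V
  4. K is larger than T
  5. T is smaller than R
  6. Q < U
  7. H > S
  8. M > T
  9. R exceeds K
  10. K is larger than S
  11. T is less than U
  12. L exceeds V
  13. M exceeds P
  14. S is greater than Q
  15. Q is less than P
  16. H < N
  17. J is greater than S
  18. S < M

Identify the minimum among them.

V is not least since Q < V; S is not least since Q < S; T is not least since V < T; K is not least since S < K; J is not least since S < J; H is not least since S < H; U is not least since Q < U; R is not least since T < R; N is not least since H < N; L is not least since V < L; P is not least since Q < P; M is not least since P < M.
Only Q has nothing below it, so Q is the minimum.

Q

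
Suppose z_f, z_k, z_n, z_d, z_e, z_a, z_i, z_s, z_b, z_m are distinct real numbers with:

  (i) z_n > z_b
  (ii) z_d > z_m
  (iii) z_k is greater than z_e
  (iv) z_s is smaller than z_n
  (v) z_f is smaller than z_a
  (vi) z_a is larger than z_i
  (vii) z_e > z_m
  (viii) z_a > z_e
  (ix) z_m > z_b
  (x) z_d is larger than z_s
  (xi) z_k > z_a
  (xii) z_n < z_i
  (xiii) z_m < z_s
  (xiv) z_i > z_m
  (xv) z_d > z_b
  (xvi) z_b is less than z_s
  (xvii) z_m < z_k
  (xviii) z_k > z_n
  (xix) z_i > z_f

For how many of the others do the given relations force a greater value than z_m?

7

Directly above z_m: z_s, z_e, z_i, z_k, z_d.
One step further: z_n, z_a (7 so far).
No other element is forced above z_m by the given relations, so the count is 7.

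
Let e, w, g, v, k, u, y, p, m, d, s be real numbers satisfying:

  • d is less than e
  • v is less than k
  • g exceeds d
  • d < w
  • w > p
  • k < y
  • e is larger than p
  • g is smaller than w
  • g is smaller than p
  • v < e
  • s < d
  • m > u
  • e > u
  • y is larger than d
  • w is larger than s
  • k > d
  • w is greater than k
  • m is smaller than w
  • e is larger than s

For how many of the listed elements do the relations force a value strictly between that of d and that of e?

Chaining upward from d reaches: g, k, p, w, y.
Chaining downward from e reaches: u, s, v, g, p.
Strictly between d and e are those in both lists: g, p — 2 elements.

2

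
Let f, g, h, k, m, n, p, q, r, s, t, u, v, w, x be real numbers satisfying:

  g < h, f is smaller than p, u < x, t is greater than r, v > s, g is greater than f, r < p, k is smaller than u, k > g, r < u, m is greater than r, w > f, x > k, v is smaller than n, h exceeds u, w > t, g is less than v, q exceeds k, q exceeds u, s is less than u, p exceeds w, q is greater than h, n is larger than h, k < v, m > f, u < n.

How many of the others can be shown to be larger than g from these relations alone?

7

The elements the relations force above g are k, v, u, x, h, n, q — no chain reaches any other.
That is 7.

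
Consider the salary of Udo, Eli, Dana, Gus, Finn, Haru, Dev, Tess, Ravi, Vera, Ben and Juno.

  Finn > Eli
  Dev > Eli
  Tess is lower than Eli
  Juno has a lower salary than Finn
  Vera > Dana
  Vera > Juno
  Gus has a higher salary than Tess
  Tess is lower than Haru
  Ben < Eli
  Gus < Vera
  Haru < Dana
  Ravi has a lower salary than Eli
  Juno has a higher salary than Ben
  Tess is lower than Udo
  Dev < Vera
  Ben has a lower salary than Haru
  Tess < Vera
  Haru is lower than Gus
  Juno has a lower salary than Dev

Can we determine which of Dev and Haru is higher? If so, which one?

undetermined

Following every chain through Haru: above Haru we get Gus, Dana, Vera; below Haru we get Tess, Ben.
Dev is not reached, and no chain runs the other way from Dev to Haru.
So the given relations leave the order of Haru and Dev undetermined.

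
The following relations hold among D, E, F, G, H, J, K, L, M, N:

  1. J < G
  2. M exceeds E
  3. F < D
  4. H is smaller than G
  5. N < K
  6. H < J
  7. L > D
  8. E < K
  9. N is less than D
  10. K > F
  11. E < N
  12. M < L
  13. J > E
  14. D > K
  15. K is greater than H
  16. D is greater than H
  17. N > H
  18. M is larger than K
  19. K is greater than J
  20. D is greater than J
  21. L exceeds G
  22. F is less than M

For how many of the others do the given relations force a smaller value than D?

6

Directly below D: F, H, J, N, K.
One step further: E (6 so far).
No other element is forced below D by the given relations, so the count is 6.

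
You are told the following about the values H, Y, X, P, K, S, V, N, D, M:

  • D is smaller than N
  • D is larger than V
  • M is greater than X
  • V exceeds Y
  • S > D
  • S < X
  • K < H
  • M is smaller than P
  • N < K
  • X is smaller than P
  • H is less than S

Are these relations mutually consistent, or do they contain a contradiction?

consistent

Every relation is compatible with Y < V < D < N < K < H < S < X < M < P; the set is consistent.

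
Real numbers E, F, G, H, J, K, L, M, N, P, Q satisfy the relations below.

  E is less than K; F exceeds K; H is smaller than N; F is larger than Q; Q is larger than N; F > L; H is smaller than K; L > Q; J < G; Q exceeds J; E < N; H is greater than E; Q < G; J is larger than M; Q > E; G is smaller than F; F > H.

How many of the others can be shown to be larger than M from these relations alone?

The elements the relations force above M are J, Q, G, L, F — no chain reaches any other.
That is 5.

5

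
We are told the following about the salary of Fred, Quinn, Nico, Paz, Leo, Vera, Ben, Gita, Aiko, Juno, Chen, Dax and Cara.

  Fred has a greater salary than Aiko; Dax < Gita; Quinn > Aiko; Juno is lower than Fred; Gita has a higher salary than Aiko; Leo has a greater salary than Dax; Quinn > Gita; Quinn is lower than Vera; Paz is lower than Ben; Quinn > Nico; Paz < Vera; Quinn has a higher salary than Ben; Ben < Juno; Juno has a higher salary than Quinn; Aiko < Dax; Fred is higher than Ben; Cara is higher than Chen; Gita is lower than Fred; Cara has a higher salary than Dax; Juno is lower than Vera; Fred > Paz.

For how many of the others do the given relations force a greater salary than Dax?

7

Directly above Dax: Gita, Cara, Leo.
One step further: Quinn, Fred (5 so far).
One step further: Juno, Vera (7 so far).
No other element is forced above Dax by the given relations, so the count is 7.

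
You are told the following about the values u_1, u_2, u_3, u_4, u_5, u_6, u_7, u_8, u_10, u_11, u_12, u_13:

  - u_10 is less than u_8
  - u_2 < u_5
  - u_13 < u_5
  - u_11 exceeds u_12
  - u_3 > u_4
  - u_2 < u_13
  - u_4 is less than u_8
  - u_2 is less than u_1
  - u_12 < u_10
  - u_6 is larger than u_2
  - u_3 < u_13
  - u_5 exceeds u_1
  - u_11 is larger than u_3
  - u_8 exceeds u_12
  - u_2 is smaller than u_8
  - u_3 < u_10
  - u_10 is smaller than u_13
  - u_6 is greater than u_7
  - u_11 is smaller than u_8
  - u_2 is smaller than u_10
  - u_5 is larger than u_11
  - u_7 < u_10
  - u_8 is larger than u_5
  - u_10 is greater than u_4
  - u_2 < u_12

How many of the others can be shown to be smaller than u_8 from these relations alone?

10

From u_8 the given relations immediately reach u_2, u_4, u_12, u_10, u_11, u_5.
From those, u_3, u_7, u_13, u_1 — 10 in total.
No other element is forced below u_8 by the given relations, so the count is 10.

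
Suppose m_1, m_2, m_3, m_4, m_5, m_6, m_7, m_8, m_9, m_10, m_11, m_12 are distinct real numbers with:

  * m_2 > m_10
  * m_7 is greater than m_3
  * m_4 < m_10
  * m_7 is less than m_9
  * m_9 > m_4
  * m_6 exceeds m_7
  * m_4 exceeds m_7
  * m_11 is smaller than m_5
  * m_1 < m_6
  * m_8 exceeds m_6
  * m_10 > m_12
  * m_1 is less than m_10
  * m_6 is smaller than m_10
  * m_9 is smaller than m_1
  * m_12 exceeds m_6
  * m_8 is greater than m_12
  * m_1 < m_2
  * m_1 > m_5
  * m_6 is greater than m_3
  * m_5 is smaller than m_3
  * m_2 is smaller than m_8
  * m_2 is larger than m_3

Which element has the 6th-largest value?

Chaining the given pairs: m_11 < m_5 < m_3 < m_7 < m_4 < m_9 < m_1 < m_6 < m_12 < m_10 < m_2 < m_8.
The 6th largest is m_1.

m_1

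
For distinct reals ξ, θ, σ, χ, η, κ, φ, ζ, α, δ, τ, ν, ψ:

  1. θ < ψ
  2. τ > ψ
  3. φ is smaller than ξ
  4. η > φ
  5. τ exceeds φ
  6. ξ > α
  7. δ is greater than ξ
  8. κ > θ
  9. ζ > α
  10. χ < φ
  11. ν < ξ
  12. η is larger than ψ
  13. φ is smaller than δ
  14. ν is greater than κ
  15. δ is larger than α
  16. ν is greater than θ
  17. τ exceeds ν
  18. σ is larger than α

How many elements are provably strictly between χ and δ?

2

Chaining upward from χ reaches: φ, ξ, η, τ.
Chaining downward from δ reaches: θ, α, κ, φ, ν, ξ.
Strictly between χ and δ are those in both lists: φ, ξ — 2 elements.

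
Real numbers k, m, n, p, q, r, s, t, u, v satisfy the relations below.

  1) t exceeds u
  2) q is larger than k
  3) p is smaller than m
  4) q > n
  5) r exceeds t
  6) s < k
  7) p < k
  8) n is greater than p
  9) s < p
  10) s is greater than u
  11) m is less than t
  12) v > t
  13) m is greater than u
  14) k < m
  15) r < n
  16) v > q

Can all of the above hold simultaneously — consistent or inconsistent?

Every relation is compatible with u < s < p < k < m < t < r < n < q < v; the set is consistent.

consistent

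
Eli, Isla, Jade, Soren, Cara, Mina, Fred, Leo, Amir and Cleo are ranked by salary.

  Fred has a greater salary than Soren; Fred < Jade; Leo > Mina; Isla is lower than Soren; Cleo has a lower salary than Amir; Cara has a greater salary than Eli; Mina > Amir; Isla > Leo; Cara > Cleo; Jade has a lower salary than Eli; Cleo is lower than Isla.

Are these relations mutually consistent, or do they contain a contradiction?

The single ordering Cleo < Amir < Mina < Leo < Isla < Soren < Fred < Jade < Eli < Cara satisfies every listed relation, so no contradiction arises.

consistent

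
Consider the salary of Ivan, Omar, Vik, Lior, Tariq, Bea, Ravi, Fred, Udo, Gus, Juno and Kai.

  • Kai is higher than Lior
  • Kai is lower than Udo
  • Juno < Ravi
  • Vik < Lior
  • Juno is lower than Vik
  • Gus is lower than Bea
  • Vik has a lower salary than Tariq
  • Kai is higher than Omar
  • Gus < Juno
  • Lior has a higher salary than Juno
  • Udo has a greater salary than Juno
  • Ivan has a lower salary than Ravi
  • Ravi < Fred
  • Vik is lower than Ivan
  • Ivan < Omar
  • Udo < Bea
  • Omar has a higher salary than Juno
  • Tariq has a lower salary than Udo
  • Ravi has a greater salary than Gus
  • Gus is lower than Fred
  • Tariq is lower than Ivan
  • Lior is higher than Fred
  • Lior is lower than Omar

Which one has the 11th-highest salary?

The consecutive relations fix a unique order: Gus < Juno < Vik < Tariq < Ivan < Ravi < Fred < Lior < Omar < Kai < Udo < Bea.
The 11th largest is Juno.

Juno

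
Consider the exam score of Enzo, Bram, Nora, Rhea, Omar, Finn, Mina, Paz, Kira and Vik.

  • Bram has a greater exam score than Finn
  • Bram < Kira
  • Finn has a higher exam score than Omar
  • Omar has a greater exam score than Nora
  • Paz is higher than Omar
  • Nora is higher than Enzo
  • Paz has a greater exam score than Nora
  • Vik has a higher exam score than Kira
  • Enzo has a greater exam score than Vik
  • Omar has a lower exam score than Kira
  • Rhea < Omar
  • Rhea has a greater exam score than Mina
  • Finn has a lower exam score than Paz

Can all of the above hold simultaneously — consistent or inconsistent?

Chaining the given relations yields Omar < Finn < Bram < Kira < Vik < Enzo < Nora, so Omar < Nora. But one relation states Nora < Omar. These cannot both hold.

inconsistent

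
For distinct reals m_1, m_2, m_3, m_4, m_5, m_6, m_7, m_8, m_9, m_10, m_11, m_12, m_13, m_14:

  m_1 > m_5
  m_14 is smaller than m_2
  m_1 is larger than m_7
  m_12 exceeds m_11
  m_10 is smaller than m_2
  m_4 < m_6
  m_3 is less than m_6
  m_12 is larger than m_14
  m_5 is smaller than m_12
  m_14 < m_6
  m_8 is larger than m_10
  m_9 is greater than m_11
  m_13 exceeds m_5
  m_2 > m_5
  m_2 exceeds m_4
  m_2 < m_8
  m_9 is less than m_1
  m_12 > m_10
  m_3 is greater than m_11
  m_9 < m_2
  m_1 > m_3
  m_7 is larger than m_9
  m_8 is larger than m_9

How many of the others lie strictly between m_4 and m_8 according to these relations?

Chaining upward from m_4 reaches: m_6, m_2.
Chaining downward from m_8 reaches: m_11, m_5, m_14, m_9, m_10, m_2.
Strictly between m_4 and m_8 are those in both lists: m_2 — 1 element.

1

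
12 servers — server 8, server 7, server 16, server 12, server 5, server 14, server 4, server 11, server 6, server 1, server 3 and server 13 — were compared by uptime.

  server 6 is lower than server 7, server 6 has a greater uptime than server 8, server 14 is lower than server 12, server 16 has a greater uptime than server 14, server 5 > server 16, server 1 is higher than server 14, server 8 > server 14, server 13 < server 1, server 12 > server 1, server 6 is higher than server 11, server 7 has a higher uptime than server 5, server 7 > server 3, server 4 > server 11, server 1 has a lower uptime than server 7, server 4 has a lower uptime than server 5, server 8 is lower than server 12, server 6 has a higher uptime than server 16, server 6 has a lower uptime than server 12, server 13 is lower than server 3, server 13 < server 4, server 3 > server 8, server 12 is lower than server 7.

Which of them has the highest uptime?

Chaining downward from server 7: directly below it, server 6, server 3, server 5, server 1, server 12; then server 14, server 11, server 13, server 8, server 16, server 4.
That covers every other element, and nothing is given above server 7, so server 7 is the highest uptime.

server 7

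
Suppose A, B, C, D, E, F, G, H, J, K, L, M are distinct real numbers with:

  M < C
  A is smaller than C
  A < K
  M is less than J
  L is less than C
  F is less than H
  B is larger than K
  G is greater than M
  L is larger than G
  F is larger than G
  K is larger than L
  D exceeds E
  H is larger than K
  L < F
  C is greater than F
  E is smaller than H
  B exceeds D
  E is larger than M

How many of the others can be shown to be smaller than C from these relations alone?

5

Directly below C: M, A, L, F.
One step further: G (5 so far).
No other element is forced below C by the given relations, so the count is 5.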